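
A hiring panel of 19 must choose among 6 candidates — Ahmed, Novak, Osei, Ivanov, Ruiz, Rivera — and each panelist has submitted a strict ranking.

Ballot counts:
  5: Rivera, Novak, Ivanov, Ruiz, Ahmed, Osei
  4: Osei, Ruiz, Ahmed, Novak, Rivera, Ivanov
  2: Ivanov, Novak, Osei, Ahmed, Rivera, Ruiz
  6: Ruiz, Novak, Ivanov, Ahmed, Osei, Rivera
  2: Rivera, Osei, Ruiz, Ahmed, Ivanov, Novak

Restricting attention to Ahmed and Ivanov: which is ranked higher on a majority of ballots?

Ivanov

Ballots ranking Ahmed above Ivanov: 4 + 2 = 6.
Ballots ranking Ivanov above Ahmed: 19 − 6 = 13.
Ivanov wins the head-to-head 13–6.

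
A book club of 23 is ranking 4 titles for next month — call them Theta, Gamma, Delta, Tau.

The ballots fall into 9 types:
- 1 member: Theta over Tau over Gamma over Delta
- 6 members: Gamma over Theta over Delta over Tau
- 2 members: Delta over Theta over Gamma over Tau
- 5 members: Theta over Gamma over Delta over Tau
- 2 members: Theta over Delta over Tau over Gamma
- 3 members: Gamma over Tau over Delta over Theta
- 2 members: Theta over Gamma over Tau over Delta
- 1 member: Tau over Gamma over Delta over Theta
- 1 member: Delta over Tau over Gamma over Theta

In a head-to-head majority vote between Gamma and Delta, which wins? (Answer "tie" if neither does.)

Ballots ranking Gamma above Delta: 1 + 6 + 5 + 3 + 2 + 1 = 18.
Ballots ranking Delta above Gamma: 23 − 18 = 5.
Gamma wins the head-to-head 18–5.

Gamma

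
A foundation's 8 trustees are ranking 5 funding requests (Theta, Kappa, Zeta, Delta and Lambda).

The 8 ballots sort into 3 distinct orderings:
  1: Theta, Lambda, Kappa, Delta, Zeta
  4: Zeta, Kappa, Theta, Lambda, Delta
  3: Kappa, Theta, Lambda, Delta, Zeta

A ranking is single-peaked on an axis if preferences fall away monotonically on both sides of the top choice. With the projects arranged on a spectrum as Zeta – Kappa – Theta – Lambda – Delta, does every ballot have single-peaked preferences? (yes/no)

yes

Axis positions: Zeta=1, Kappa=2, Theta=3, Lambda=4, Delta=5.
Faction 1 (peak Theta at position 3): ranking walks positions 3-4-2-5-1, expanding outward from the peak — single-peaked.
Faction 2 (peak Zeta at position 1): ranking walks positions 1-2-3-4-5, expanding outward from the peak — single-peaked.
Faction 3 (peak Kappa at position 2): ranking walks positions 2-3-4-5-1, expanding outward from the peak — single-peaked.
Every ranking is single-peaked on this axis.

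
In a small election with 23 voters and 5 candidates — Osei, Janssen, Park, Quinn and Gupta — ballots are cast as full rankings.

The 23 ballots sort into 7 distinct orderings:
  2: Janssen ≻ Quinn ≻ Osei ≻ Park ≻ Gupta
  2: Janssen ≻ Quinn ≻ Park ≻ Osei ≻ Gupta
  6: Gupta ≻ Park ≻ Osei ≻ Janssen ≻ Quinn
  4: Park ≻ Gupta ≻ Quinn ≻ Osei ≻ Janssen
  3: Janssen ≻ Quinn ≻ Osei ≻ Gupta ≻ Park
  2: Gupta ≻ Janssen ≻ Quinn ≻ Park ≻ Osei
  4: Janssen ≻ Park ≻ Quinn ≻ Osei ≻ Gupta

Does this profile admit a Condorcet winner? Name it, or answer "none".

none

Check each pair by majority over 23 ballots:
Osei vs Janssen: Janssen wins 13–10.
Osei vs Park: Park wins 18–5.
Osei vs Quinn: Quinn wins 17–6.
Osei vs Gupta: Gupta wins 12–11.
Janssen–Park: Janssen 13–10.
Janssen vs Quinn: Janssen wins 19–4.
Janssen–Gupta: Gupta 12–11.
Park vs Quinn: Park, 14–9.
Park vs Gupta: Park wins 12–11.
Quinn vs Gupta: Gupta wins 12–11.
No candidate is unbeaten: Osei loses to Janssen; Janssen loses to Gupta; Park loses to Janssen; Quinn loses to Janssen; Gupta loses to Park. In particular Janssen beats Park beats Gupta beats Janssen is a majority cycle — no Condorcet winner exists.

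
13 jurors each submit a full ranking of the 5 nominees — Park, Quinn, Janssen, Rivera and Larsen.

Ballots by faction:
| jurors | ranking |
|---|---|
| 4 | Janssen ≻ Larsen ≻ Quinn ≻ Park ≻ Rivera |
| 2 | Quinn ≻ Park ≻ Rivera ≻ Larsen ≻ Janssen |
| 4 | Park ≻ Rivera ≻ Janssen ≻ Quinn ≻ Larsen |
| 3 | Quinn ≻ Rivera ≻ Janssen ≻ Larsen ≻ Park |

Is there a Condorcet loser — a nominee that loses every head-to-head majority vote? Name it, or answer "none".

Head-to-head results (13 jurors):
Park vs Quinn: Park is ranked higher on 4 ballots, Quinn on 9. Quinn wins 9–4.
Park vs Janssen: Janssen wins 7–6.
Park–Rivera: Park 10–3.
Park vs Larsen: Park preferred on 2+4 = 6 ballots; Larsen wins 7–6.
Quinn vs Janssen: 5 to 8, Janssen.
Quinn vs Rivera: Quinn, 9–4.
Quinn–Larsen: Quinn 9–4.
Janssen vs Rivera: Rivera wins 9–4.
Janssen vs Larsen: Janssen wins 11–2.
Rivera vs Larsen: 9 to 4, Rivera.
Each nominee has at least one pairwise win (Park beats Rivera; Quinn beats Park; Janssen beats Park; Rivera beats Janssen; Larsen beats Park) — no Condorcet loser.

none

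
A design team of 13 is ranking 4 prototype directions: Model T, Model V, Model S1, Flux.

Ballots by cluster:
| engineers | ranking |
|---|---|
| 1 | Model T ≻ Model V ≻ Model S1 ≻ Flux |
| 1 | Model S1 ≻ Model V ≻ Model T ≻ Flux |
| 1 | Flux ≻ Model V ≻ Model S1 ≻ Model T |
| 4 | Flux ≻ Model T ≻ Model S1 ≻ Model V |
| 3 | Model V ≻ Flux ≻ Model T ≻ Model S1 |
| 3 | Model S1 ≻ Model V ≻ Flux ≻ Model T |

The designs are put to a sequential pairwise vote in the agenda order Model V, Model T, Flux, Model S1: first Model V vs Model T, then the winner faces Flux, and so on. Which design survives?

Round 1: Model V vs Model T — 8–5, Model V advances.
Round 2: Model V vs Flux — 8–5, Model V advances.
Round 3: Model V vs Model S1 — 5–8, Model S1 advances.
The agenda winner is Model S1.

Model S1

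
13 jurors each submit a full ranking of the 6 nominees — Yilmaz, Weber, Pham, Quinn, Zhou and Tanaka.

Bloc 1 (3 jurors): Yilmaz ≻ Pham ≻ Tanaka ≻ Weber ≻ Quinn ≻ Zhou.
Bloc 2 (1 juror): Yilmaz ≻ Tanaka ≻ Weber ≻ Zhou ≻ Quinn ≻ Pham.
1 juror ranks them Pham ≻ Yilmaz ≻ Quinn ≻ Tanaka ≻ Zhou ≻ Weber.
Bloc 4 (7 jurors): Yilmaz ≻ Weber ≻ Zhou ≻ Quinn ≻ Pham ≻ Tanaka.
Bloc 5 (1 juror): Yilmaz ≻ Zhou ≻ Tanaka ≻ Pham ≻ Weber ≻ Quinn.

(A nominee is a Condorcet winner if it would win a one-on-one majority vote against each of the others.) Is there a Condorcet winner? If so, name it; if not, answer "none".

Yilmaz

Pairwise majorities:
Yilmaz vs Weber: Yilmaz is ranked higher on 3+1+1+7+1 = 13 ballots, Weber on 0. Yilmaz wins 13–0.
Yilmaz vs Pham: Yilmaz preferred on 3+1+7+1 = 12 ballots; Yilmaz wins 12–1.
Yilmaz vs Quinn: 3+1+1+7+1 = 13 for Yilmaz, 0 for Quinn — Yilmaz by 13–0.
Yilmaz vs Zhou: 3+1+1+7+1 = 13 for Yilmaz, 0 for Zhou — Yilmaz by 13–0.
Yilmaz vs Tanaka: Yilmaz is ranked higher on 3+1+1+7+1 = 13 ballots, Tanaka on 0. Yilmaz wins 13–0.
Weber vs Pham: Weber is ranked higher on 1+7 = 8 ballots, Pham on 5. Weber wins 8–5.
Weber vs Quinn: 12 to 1, Weber.
Weber vs Zhou: Weber preferred on 3+1+7 = 11 ballots; Weber wins 11–2.
Weber vs Tanaka: Weber is ranked higher on 7 ballots, Tanaka on 6. Weber wins 7–6.
Pham vs Quinn: Pham is ranked higher on 3+1+1 = 5 ballots, Quinn on 8. Quinn wins 8–5.
Pham vs Zhou: 3+1 = 4 for Pham, 9 for Zhou — Zhou by 9–4.
Pham vs Tanaka: 11 to 2, Pham.
Quinn vs Zhou: 4 to 9, Zhou.
Quinn vs Tanaka: 1+7 = 8 for Quinn, 5 for Tanaka — Quinn by 8–5.
Zhou vs Tanaka: 7+1 = 8 for Zhou, 5 for Tanaka — Zhou by 8–5.
Only Yilmaz has no losses; Yilmaz is the Condorcet winner.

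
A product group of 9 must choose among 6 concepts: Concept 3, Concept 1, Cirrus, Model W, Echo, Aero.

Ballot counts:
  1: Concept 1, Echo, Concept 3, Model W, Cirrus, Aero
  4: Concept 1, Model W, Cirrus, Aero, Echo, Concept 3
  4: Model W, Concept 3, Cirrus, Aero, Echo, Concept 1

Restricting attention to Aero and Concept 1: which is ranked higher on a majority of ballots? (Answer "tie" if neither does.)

Ballots ranking Aero above Concept 1: 4.
Ballots ranking Concept 1 above Aero: 9 − 4 = 5.
Concept 1 wins the head-to-head 5–4.

Concept 1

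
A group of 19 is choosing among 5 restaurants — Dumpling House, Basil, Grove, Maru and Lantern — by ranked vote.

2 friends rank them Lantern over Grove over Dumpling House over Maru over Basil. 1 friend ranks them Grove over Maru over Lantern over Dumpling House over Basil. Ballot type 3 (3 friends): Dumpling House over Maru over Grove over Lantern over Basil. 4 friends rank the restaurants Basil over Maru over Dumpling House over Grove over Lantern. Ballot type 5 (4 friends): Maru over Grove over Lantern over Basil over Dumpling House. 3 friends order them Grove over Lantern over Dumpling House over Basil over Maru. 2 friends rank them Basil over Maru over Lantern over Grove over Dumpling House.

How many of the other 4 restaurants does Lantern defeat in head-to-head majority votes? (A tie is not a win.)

Lantern against each rival (19 friends):
Lantern vs Dumpling House: Lantern is ranked higher on 2+1+4+3+2 = 12 ballots, Dumpling House on 7. Lantern wins 12–7.
Lantern vs Basil: Lantern, 13–6.
Lantern vs Grove: Lantern preferred on 2+2 = 4 ballots; Grove wins 15–4.
Lantern–Maru: Maru 14–5.
Lantern beats Dumpling House, Basil; loses to Grove, Maru — 2 pairwise wins.

2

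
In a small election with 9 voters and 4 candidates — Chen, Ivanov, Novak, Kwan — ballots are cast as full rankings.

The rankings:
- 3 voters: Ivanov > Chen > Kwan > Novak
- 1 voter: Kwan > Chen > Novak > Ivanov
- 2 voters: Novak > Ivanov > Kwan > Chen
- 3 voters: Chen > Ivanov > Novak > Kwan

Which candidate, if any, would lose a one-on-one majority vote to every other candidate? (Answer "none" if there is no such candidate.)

Kwan

Pairwise majorities:
Chen vs Ivanov: Chen is ranked higher on 1+3 = 4 ballots, Ivanov on 5. Ivanov wins 5–4.
Chen vs Novak: Chen is ranked higher on 3+1+3 = 7 ballots, Novak on 2. Chen wins 7–2.
Chen vs Kwan: 6 to 3, Chen.
Ivanov vs Novak: Ivanov preferred on 3+3 = 6 ballots; Ivanov wins 6–3.
Ivanov vs Kwan: 8 to 1, Ivanov.
Novak vs Kwan: Novak wins 5–4.
Only Kwan has no wins; Kwan is the Condorcet loser.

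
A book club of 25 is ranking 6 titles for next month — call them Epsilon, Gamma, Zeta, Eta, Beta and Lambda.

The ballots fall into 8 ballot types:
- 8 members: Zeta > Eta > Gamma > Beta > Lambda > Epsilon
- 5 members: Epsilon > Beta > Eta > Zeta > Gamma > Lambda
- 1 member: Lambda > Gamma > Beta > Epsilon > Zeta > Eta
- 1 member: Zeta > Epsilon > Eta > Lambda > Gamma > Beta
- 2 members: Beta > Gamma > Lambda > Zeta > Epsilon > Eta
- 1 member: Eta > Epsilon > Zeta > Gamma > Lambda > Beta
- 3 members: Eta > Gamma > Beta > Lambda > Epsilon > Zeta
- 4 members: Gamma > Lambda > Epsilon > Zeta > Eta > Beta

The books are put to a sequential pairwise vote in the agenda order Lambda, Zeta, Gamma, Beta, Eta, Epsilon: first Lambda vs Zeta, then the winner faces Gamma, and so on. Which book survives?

Round 1: Lambda vs Zeta — 10–15, Zeta advances.
Round 2: Zeta vs Gamma — 15–10, Zeta advances.
Round 3: Zeta vs Beta — 14–11, Zeta advances.
Round 4: Zeta vs Eta — 16–9, Zeta advances.
Round 5: Zeta vs Epsilon — 11–14, Epsilon advances.
The agenda winner is Epsilon.

Epsilon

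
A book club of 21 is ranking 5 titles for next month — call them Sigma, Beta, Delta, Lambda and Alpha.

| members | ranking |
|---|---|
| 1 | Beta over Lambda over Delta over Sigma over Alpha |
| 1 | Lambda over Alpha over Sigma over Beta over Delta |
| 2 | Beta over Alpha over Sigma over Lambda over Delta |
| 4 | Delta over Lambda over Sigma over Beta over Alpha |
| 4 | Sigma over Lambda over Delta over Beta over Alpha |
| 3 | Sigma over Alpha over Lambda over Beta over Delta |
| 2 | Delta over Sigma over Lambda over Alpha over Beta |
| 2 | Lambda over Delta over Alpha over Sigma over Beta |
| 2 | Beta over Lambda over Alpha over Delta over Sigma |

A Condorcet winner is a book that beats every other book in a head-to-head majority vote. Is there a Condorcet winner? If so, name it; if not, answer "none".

Check each pair by majority over 21 ballots:
Sigma vs Beta: Sigma wins 16–5.
Sigma vs Delta: Sigma preferred on 1+2+4+3 = 10 ballots; Delta wins 11–10.
Sigma vs Lambda: Sigma is ranked higher on 2+4+3+2 = 11 ballots, Lambda on 10. Sigma wins 11–10.
Sigma vs Alpha: Sigma preferred on 1+4+4+3+2 = 14 ballots; Sigma wins 14–7.
Beta vs Delta: Delta wins 12–9.
Beta vs Lambda: Beta preferred on 1+2+2 = 5 ballots; Lambda wins 16–5.
Beta–Alpha: Beta 13–8.
Delta vs Lambda: 4+2 = 6 for Delta, 15 for Lambda — Lambda by 15–6.
Delta vs Alpha: Delta preferred on 1+4+4+2+2 = 13 ballots; Delta wins 13–8.
Lambda vs Alpha: Lambda wins 16–5.
Every book loses at least once (Sigma loses to Delta; Beta loses to Sigma; Delta loses to Lambda; Lambda loses to Sigma; Alpha loses to Sigma). The majority relation contains the cycle Sigma beats Lambda beats Delta beats Sigma, so there is no Condorcet winner.

none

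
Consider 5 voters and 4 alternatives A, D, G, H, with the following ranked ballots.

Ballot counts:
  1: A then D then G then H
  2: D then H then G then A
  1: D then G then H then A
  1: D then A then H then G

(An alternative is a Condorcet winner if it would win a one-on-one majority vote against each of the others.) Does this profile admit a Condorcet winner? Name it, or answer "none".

D

Pairwise majorities:
A vs D: A preferred on 1 ballot; D wins 4–1.
A vs G: A is ranked higher on 1+1 = 2 ballots, G on 3. G wins 3–2.
A vs H: 2 to 3, H.
D vs G: D is ranked higher on 1+2+1+1 = 5 ballots, G on 0. D wins 5–0.
D vs H: 1+2+1+1 = 5 for D, 0 for H — D by 5–0.
G vs H: G is ranked higher on 1+1 = 2 ballots, H on 3. H wins 3–2.
D beats each of A, G, H — D is the Condorcet winner.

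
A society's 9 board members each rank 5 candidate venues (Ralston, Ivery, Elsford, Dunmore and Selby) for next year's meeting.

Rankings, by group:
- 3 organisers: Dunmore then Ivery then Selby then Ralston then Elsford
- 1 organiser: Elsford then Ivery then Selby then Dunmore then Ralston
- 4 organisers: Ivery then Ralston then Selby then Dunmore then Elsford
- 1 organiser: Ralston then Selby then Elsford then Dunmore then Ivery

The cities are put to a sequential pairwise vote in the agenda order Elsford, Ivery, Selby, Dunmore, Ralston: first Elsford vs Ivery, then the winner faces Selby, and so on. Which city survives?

Ivery

Round 1: Elsford vs Ivery — 2–7, Ivery advances.
Round 2: Ivery vs Selby — 8–1, Ivery advances.
Round 3: Ivery vs Dunmore — 5–4, Ivery advances.
Round 4: Ivery vs Ralston — 8–1, Ivery advances.
Ivery survives the agenda.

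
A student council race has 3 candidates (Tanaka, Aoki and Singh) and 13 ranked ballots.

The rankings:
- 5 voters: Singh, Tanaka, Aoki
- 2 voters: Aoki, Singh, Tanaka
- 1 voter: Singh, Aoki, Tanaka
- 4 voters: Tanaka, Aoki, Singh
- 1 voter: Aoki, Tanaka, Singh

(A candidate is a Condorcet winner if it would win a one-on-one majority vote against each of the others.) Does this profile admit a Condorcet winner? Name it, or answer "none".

none

Check each pair by majority over 13 ballots:
Tanaka vs Aoki: Tanaka wins 9–4.
Tanaka vs Singh: Singh, 8–5.
Aoki vs Singh: Aoki wins 7–6.
Every candidate loses at least once (Tanaka loses to Singh; Aoki loses to Tanaka; Singh loses to Aoki). The majority relation contains the cycle Tanaka > Aoki > Singh > Tanaka, so there is no Condorcet winner.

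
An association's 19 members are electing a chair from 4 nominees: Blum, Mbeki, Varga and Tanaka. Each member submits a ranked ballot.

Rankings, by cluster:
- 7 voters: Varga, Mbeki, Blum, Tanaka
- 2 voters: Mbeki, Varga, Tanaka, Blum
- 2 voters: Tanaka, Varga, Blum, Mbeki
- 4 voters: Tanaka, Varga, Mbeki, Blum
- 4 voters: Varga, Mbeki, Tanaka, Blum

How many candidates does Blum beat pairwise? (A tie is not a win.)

Blum against each rival (19 voters):
Blum vs Mbeki: Mbeki, 17–2.
Blum vs Varga: 0 for Blum, 19 for Varga — Varga by 19–0.
Blum vs Tanaka: Tanaka, 12–7.
Blum beats no one; loses to Mbeki, Varga, Tanaka — 0 pairwise wins.

0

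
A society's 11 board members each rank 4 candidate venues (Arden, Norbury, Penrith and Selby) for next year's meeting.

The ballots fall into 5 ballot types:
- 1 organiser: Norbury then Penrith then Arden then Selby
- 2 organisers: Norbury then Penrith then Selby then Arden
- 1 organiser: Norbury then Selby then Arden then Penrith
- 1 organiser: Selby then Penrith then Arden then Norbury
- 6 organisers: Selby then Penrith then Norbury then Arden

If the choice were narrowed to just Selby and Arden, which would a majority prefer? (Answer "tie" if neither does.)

Selby

Ballots ranking Selby above Arden: 2 + 1 + 1 + 6 = 10.
Ballots ranking Arden above Selby: 11 − 10 = 1.
Selby wins the head-to-head 10–1.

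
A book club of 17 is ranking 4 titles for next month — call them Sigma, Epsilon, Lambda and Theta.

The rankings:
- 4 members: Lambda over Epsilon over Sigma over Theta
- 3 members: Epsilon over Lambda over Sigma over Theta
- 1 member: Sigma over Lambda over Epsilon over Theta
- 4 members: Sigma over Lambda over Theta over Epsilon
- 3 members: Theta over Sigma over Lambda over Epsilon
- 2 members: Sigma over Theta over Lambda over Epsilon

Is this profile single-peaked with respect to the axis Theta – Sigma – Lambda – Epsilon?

yes

Axis positions: Theta=1, Sigma=2, Lambda=3, Epsilon=4.
Type 1 (peak Lambda at position 3): ranking walks positions 3-4-2-1, expanding outward from the peak — single-peaked.
Type 2 (peak Epsilon at position 4): ranking walks positions 4-3-2-1, expanding outward from the peak — single-peaked.
Type 3 (peak Sigma at position 2): ranking walks positions 2-3-4-1, expanding outward from the peak — single-peaked.
Type 4 (peak Sigma at position 2): ranking walks positions 2-3-1-4, expanding outward from the peak — single-peaked.
Type 5 (peak Theta at position 1): ranking walks positions 1-2-3-4, expanding outward from the peak — single-peaked.
Type 6 (peak Sigma at position 2): ranking walks positions 2-1-3-4, expanding outward from the peak — single-peaked.
Every ranking is single-peaked on this axis.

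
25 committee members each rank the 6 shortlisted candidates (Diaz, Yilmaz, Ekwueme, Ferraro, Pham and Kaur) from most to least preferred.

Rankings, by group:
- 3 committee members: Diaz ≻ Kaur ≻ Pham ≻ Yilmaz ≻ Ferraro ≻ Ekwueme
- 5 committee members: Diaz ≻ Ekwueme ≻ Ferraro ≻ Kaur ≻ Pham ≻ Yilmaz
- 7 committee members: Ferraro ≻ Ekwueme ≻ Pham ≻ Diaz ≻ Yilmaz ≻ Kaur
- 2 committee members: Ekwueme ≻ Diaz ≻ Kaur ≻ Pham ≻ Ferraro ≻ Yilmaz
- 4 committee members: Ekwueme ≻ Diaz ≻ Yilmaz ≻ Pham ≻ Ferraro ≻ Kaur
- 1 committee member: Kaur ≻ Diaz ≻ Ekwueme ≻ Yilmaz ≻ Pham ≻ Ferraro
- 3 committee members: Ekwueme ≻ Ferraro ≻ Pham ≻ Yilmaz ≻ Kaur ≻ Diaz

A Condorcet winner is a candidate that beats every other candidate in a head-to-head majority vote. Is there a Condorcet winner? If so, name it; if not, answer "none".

Head-to-head results (25 committee members):
Diaz–Yilmaz: Diaz 22–3.
Diaz vs Ekwueme: 9 to 16, Ekwueme.
Diaz–Ferraro: Diaz 15–10.
Diaz–Pham: Diaz 15–10.
Diaz vs Kaur: Diaz, 21–4.
Yilmaz vs Ekwueme: Yilmaz preferred on 3 ballots; Ekwueme wins 22–3.
Yilmaz–Ferraro: Ferraro 17–8.
Yilmaz vs Pham: Pham, 20–5.
Yilmaz vs Kaur: 7+4+3 = 14 for Yilmaz, 11 for Kaur — Yilmaz by 14–11.
Ekwueme vs Ferraro: Ekwueme is ranked higher on 5+2+4+1+3 = 15 ballots, Ferraro on 10. Ekwueme wins 15–10.
Ekwueme vs Pham: Ekwueme, 22–3.
Ekwueme vs Kaur: 21 to 4, Ekwueme.
Ferraro vs Pham: Ferraro wins 15–10.
Ferraro vs Kaur: Ferraro wins 19–6.
Pham vs Kaur: 7+4+3 = 14 for Pham, 11 for Kaur — Pham by 14–11.
Ekwueme wins every pairwise contest, so Ekwueme is the Condorcet winner.

Ekwueme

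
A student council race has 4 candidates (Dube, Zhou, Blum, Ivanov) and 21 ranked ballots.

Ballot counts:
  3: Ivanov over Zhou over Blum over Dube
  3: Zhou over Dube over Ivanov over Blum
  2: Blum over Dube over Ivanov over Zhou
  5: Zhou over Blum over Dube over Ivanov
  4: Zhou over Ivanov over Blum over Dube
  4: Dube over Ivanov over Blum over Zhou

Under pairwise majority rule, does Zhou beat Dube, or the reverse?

Ballots ranking Zhou above Dube: 3 + 3 + 5 + 4 = 15.
Ballots ranking Dube above Zhou: 21 − 15 = 6.
Zhou wins the head-to-head 15–6.

Zhou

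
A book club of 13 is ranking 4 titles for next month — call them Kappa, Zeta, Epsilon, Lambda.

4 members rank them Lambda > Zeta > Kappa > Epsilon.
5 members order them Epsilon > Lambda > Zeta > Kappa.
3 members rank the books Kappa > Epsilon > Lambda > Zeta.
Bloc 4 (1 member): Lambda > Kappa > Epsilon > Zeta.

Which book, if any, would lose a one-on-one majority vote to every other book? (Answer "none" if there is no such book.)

Pairwise majorities:
Kappa vs Zeta: 3+1 = 4 for Kappa, 9 for Zeta — Zeta by 9–4.
Kappa vs Epsilon: 8 to 5, Kappa.
Kappa vs Lambda: Kappa preferred on 3 ballots; Lambda wins 10–3.
Zeta vs Epsilon: Epsilon wins 9–4.
Zeta vs Lambda: Zeta preferred on 0 ballots; Lambda wins 13–0.
Epsilon vs Lambda: 8 to 5, Epsilon.
Each book has at least one pairwise win (Kappa beats Epsilon; Zeta beats Kappa; Epsilon beats Zeta; Lambda beats Kappa) — no Condorcet loser.

none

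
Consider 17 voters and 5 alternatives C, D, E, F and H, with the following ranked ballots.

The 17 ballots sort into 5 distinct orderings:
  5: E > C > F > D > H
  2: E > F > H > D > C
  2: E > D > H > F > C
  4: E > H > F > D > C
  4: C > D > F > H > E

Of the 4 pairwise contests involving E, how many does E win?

4

E against each rival (17 voters):
E vs C: 13 to 4, E.
E vs D: E wins 13–4.
E vs F: E is ranked higher on 5+2+2+4 = 13 ballots, F on 4. E wins 13–4.
E vs H: 13 to 4, E.
E beats C, D, F, H — 4 pairwise wins.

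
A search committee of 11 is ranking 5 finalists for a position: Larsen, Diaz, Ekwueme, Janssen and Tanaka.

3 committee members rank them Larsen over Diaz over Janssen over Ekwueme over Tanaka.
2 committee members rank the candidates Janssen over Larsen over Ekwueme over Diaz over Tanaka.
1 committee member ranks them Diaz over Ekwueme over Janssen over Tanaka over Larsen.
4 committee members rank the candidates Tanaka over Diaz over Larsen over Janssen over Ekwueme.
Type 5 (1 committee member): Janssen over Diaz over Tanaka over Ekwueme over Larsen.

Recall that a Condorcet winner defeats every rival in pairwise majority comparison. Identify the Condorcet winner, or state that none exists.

Pairwise majorities:
Larsen vs Diaz: 3+2 = 5 for Larsen, 6 for Diaz — Diaz by 6–5.
Larsen vs Ekwueme: Larsen wins 9–2.
Larsen vs Janssen: Larsen preferred on 3+4 = 7 ballots; Larsen wins 7–4.
Larsen vs Tanaka: Larsen preferred on 3+2 = 5 ballots; Tanaka wins 6–5.
Diaz–Ekwueme: Diaz 9–2.
Diaz vs Janssen: Diaz, 8–3.
Diaz vs Tanaka: Diaz is ranked higher on 3+2+1+1 = 7 ballots, Tanaka on 4. Diaz wins 7–4.
Ekwueme–Janssen: Janssen 10–1.
Ekwueme vs Tanaka: Ekwueme, 6–5.
Janssen–Tanaka: Janssen 7–4.
Diaz defeats every rival head-to-head and is the Condorcet winner.

Diaz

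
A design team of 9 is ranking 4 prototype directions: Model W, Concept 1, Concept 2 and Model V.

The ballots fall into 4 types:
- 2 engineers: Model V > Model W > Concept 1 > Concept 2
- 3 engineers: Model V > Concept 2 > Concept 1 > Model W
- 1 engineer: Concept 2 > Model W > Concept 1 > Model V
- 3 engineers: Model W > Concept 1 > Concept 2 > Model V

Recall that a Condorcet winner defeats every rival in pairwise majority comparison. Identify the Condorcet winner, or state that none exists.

Model V

Head-to-head results (9 engineers):
Model W vs Concept 1: Model W wins 6–3.
Model W–Concept 2: Model W 5–4.
Model W vs Model V: Model V wins 5–4.
Concept 1 vs Concept 2: Concept 1, 5–4.
Concept 1 vs Model V: Model V wins 5–4.
Concept 2 vs Model V: Model V, 5–4.
Only Model V has no losses; Model V is the Condorcet winner.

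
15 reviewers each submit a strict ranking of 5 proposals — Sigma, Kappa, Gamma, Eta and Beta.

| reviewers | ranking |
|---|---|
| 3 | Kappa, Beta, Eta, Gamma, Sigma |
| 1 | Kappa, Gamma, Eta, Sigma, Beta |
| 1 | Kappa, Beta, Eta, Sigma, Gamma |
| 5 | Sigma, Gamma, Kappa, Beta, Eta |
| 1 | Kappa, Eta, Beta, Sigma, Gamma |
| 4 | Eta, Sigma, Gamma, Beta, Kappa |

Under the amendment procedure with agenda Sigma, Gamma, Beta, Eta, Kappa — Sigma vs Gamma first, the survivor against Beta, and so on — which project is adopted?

Kappa

Round 1: Sigma vs Gamma — 11–4, Sigma advances.
Round 2: Sigma vs Beta — 10–5, Sigma advances.
Round 3: Sigma vs Eta — 5–10, Eta advances.
Round 4: Eta vs Kappa — 4–11, Kappa advances.
Kappa survives the agenda.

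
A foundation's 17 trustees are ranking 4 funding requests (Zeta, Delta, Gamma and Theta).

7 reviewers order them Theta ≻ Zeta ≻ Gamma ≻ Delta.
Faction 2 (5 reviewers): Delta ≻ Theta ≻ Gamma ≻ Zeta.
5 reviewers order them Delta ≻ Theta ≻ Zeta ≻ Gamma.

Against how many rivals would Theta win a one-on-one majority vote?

Theta against each rival (17 reviewers):
Theta vs Zeta: Theta preferred on 7+5+5 = 17 ballots; Theta wins 17–0.
Theta vs Delta: Theta preferred on 7 ballots; Delta wins 10–7.
Theta vs Gamma: Theta, 17–0.
Theta beats Zeta, Gamma; loses to Delta — 2 pairwise wins.

2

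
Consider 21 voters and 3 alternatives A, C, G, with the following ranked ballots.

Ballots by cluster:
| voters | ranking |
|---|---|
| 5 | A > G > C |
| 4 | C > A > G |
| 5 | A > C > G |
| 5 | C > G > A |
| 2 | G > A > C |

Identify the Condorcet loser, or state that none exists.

Head-to-head results (21 voters):
A vs C: A, 12–9.
A–G: A 14–7.
C vs G: 14 to 7, C.
G is beaten in every head-to-head and is the Condorcet loser.

G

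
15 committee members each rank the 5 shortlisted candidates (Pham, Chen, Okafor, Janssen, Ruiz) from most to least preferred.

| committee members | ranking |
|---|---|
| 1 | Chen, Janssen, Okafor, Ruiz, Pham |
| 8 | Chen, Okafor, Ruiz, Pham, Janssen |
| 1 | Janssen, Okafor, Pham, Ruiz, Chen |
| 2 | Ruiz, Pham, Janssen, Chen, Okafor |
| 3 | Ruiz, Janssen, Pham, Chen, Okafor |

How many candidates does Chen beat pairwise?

Chen against each rival (15 committee members):
Chen vs Pham: Chen is ranked higher on 1+8 = 9 ballots, Pham on 6. Chen wins 9–6.
Chen vs Okafor: Chen is ranked higher on 1+8+2+3 = 14 ballots, Okafor on 1. Chen wins 14–1.
Chen vs Janssen: 9 to 6, Chen.
Chen vs Ruiz: 1+8 = 9 for Chen, 6 for Ruiz — Chen by 9–6.
Chen beats Pham, Okafor, Janssen, Ruiz — 4 pairwise wins.

4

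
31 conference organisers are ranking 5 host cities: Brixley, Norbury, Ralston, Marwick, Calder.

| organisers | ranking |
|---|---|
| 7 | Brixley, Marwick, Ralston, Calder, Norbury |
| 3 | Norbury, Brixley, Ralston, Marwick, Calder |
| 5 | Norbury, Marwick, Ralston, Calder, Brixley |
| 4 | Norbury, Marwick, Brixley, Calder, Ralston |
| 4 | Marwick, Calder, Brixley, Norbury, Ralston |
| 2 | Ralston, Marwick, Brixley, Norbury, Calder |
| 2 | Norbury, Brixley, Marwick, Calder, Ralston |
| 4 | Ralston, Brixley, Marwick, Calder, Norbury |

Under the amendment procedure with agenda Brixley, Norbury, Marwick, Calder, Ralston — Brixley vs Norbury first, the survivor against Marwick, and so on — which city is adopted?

Brixley

Round 1: Brixley vs Norbury — 17–14, Brixley advances.
Round 2: Brixley vs Marwick — 16–15, Brixley advances.
Round 3: Brixley vs Calder — 22–9, Brixley advances.
Round 4: Brixley vs Ralston — 20–11, Brixley advances.
Brixley survives the agenda.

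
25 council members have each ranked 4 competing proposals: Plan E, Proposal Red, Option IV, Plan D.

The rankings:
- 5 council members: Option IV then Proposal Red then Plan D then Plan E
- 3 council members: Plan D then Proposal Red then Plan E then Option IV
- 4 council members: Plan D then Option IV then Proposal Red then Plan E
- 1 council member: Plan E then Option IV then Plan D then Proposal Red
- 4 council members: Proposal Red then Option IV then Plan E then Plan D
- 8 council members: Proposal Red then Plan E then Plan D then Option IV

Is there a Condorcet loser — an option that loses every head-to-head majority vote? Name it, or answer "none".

none

Head-to-head results (25 council members):
Plan E vs Proposal Red: 1 for Plan E, 24 for Proposal Red — Proposal Red by 24–1.
Plan E vs Option IV: Option IV wins 13–12.
Plan E–Plan D: Plan E 13–12.
Proposal Red vs Option IV: Proposal Red is ranked higher on 3+4+8 = 15 ballots, Option IV on 10. Proposal Red wins 15–10.
Proposal Red vs Plan D: 17 to 8, Proposal Red.
Option IV–Plan D: Plan D 15–10.
Each option has at least one pairwise win (Plan E beats Plan D; Proposal Red beats Plan E; Option IV beats Plan E; Plan D beats Option IV) — no Condorcet loser.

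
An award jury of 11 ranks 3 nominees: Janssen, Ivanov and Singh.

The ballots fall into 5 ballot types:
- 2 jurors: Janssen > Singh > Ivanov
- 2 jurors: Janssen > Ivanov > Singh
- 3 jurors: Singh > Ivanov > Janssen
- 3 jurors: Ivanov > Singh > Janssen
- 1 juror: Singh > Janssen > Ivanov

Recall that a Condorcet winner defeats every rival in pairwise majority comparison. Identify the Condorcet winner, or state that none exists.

Singh

Check each pair by majority over 11 ballots:
Janssen–Ivanov: Ivanov 6–5.
Janssen vs Singh: Singh wins 7–4.
Ivanov vs Singh: Ivanov preferred on 2+3 = 5 ballots; Singh wins 6–5.
Only Singh has no losses; Singh is the Condorcet winner.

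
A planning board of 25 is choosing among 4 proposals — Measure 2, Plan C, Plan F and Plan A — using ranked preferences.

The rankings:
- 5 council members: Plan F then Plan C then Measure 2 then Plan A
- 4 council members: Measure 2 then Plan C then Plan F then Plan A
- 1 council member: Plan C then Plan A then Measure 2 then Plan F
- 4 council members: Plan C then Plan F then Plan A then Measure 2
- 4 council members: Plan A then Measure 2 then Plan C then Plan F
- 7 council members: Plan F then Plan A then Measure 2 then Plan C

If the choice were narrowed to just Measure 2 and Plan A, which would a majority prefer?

Plan A

Ballots ranking Measure 2 above Plan A: 5 + 4 = 9.
Ballots ranking Plan A above Measure 2: 25 − 9 = 16.
Plan A wins the head-to-head 16–9.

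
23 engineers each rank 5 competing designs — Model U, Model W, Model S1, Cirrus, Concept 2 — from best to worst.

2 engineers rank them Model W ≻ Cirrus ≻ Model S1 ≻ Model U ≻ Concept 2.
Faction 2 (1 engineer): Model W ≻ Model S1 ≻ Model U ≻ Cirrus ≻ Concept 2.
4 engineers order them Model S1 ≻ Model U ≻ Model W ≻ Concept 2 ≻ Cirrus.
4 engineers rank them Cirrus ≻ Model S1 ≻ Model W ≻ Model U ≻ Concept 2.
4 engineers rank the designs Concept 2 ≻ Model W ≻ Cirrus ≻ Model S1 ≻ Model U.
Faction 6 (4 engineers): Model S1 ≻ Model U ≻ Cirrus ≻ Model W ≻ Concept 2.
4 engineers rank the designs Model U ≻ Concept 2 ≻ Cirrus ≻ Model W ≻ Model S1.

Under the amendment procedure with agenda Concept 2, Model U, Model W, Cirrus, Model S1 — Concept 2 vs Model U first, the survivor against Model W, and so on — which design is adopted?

Model S1

Round 1: Concept 2 vs Model U — 4–19, Model U advances.
Round 2: Model U vs Model W — 12–11, Model U advances.
Round 3: Model U vs Cirrus — 13–10, Model U advances.
Round 4: Model U vs Model S1 — 4–19, Model S1 advances.
Model S1 survives the agenda.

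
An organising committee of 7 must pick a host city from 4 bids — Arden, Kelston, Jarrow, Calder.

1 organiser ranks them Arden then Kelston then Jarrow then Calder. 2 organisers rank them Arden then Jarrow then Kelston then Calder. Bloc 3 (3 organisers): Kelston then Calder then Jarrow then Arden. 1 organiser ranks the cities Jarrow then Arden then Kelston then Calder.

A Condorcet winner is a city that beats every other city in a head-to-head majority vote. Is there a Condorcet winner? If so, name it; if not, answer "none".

none

Head-to-head results (7 organisers):
Arden–Kelston: Arden 4–3.
Arden–Jarrow: Jarrow 4–3.
Arden vs Calder: Arden wins 4–3.
Kelston vs Jarrow: Kelston wins 4–3.
Kelston vs Calder: Kelston wins 7–0.
Jarrow vs Calder: Jarrow wins 4–3.
Each city drops at least one matchup (Arden loses to Jarrow; Kelston loses to Arden; Jarrow loses to Kelston; Calder loses to Arden); the cycle Arden → Kelston → Jarrow → Arden rules out a Condorcet winner.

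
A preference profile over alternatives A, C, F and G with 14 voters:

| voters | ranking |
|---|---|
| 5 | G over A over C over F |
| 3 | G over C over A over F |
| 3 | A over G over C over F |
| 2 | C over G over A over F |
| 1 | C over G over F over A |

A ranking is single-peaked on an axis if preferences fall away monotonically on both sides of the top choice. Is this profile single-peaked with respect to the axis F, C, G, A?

Axis positions: F=1, C=2, G=3, A=4.
Type 1 (peak G at position 3): ranking walks positions 3-4-2-1, expanding outward from the peak — single-peaked.
Type 2 (peak G at position 3): ranking walks positions 3-2-4-1, expanding outward from the peak — single-peaked.
Type 3 (peak A at position 4): ranking walks positions 4-3-2-1, expanding outward from the peak — single-peaked.
Type 4 (peak C at position 2): ranking walks positions 2-3-4-1, expanding outward from the peak — single-peaked.
Type 5 (peak C at position 2): ranking walks positions 2-3-1-4, expanding outward from the peak — single-peaked.
Every ranking is single-peaked on this axis.

yes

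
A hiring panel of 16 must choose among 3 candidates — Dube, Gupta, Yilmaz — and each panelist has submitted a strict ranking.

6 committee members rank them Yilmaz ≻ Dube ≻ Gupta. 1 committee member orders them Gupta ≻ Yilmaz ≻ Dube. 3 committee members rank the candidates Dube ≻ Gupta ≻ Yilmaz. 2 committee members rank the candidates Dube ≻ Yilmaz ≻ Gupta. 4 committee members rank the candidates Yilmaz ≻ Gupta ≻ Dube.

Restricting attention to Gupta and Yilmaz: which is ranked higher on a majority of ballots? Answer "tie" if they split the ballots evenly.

Ballots ranking Gupta above Yilmaz: 1 + 3 = 4.
Ballots ranking Yilmaz above Gupta: 16 − 4 = 12.
Yilmaz wins the head-to-head 12–4.

Yilmaz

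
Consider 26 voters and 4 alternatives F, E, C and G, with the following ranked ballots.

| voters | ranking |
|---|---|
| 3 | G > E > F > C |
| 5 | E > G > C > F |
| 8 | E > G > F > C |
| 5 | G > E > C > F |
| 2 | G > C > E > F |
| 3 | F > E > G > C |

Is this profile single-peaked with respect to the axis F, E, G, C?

yes

Axis positions: F=1, E=2, G=3, C=4.
Bloc 1 (peak G at position 3): ranking walks positions 3-2-1-4, expanding outward from the peak — single-peaked.
Bloc 2 (peak E at position 2): ranking walks positions 2-3-4-1, expanding outward from the peak — single-peaked.
Bloc 3 (peak E at position 2): ranking walks positions 2-3-1-4, expanding outward from the peak — single-peaked.
Bloc 4 (peak G at position 3): ranking walks positions 3-2-4-1, expanding outward from the peak — single-peaked.
Bloc 5 (peak G at position 3): ranking walks positions 3-4-2-1, expanding outward from the peak — single-peaked.
Bloc 6 (peak F at position 1): ranking walks positions 1-2-3-4, expanding outward from the peak — single-peaked.
Every ranking is single-peaked on this axis.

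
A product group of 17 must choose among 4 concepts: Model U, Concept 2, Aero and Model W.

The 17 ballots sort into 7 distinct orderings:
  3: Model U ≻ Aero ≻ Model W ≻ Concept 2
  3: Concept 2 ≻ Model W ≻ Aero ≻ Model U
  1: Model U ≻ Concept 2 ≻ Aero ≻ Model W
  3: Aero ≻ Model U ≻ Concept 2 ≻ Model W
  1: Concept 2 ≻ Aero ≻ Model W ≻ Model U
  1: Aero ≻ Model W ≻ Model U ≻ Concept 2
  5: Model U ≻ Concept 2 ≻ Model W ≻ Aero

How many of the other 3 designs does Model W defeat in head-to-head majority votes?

0

Model W against each rival (17 engineers):
Model W vs Model U: Model U wins 12–5.
Model W vs Concept 2: 3+1 = 4 for Model W, 13 for Concept 2 — Concept 2 by 13–4.
Model W vs Aero: Aero, 9–8.
Model W beats no one; loses to Model U, Concept 2, Aero — 0 pairwise wins.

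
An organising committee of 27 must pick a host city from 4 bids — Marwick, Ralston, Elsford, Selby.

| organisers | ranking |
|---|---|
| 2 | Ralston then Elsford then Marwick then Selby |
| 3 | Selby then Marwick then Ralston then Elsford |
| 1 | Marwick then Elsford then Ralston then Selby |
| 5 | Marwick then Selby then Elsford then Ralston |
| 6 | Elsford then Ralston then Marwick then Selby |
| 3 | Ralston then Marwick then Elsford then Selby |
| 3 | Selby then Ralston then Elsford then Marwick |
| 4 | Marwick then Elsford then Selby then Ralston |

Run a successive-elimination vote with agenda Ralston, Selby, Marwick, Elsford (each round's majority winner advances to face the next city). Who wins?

Marwick

Round 1: Ralston vs Selby — 12–15, Selby advances.
Round 2: Selby vs Marwick — 6–21, Marwick advances.
Round 3: Marwick vs Elsford — 16–11, Marwick advances.
The agenda winner is Marwick.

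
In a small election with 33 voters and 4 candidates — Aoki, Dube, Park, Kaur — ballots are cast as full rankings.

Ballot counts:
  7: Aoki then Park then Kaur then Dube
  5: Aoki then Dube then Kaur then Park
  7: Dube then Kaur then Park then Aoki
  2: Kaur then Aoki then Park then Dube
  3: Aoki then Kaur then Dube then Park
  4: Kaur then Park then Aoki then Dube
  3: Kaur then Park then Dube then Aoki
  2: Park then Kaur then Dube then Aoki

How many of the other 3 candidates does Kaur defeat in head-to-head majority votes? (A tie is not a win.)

3

Kaur against each rival (33 voters):
Kaur vs Aoki: Kaur, 18–15.
Kaur vs Dube: Kaur wins 21–12.
Kaur vs Park: Kaur is ranked higher on 5+7+2+3+4+3 = 24 ballots, Park on 9. Kaur wins 24–9.
Kaur beats Aoki, Dube, Park — 3 pairwise wins.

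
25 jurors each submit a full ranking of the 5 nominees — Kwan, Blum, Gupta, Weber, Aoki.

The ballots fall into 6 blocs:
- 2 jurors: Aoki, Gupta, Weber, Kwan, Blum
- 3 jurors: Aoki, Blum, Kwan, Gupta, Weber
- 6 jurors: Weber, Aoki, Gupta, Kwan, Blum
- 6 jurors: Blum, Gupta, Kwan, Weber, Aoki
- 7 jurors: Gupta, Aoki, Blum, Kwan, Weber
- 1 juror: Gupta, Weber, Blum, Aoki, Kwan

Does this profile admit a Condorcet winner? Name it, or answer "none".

Pairwise majorities:
Kwan–Blum: Blum 17–8.
Kwan–Gupta: Gupta 22–3.
Kwan vs Weber: Kwan wins 16–9.
Kwan vs Aoki: Aoki wins 19–6.
Blum–Gupta: Gupta 16–9.
Blum–Weber: Blum 16–9.
Blum vs Aoki: Aoki wins 18–7.
Gupta vs Weber: Gupta wins 19–6.
Gupta vs Aoki: Gupta, 14–11.
Weber vs Aoki: Weber wins 13–12.
Gupta beats each of Kwan, Blum, Weber, Aoki — Gupta is the Condorcet winner.

Gupta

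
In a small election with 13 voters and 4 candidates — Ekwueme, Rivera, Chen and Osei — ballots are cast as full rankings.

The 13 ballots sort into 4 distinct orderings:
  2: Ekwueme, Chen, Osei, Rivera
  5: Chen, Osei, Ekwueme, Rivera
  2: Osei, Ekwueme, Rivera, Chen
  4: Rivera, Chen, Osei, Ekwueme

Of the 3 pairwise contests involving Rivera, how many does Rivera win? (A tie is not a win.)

Rivera against each rival (13 voters):
Rivera vs Ekwueme: Rivera is ranked higher on 4 ballots, Ekwueme on 9. Ekwueme wins 9–4.
Rivera vs Chen: Rivera preferred on 2+4 = 6 ballots; Chen wins 7–6.
Rivera vs Osei: 4 for Rivera, 9 for Osei — Osei by 9–4.
Rivera beats no one; loses to Ekwueme, Chen, Osei — 0 pairwise wins.

0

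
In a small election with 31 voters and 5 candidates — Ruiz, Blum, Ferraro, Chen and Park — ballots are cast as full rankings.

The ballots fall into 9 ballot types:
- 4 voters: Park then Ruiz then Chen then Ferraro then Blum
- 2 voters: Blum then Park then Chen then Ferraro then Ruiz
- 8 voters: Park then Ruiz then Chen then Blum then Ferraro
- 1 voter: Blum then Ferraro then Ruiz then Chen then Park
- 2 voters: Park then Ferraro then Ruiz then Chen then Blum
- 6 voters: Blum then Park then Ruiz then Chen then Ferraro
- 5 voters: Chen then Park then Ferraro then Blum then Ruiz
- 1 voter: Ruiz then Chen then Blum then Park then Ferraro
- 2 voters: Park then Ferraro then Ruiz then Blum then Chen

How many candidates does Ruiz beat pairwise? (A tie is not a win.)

3

Ruiz against each rival (31 voters):
Ruiz vs Blum: Ruiz, 17–14.
Ruiz vs Ferraro: Ruiz wins 19–12.
Ruiz–Chen: Ruiz 24–7.
Ruiz vs Park: 1+1 = 2 for Ruiz, 29 for Park — Park by 29–2.
Ruiz beats Blum, Ferraro, Chen; loses to Park — 3 pairwise wins.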